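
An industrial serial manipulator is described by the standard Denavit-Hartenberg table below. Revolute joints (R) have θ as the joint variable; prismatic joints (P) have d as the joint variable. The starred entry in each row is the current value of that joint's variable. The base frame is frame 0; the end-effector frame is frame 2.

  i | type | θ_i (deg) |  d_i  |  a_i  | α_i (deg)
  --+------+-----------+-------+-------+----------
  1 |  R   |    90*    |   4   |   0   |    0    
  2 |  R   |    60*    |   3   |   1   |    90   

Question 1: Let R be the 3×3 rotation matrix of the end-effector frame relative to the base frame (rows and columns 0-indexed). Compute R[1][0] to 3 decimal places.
End-effector x-axis (col 0 of R) = (-0.8660,0.5000,0.0000)
R[1][0] = 0.5000

0.500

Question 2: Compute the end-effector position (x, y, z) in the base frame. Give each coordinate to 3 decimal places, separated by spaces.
after link 1: o_1 = (0.0000, 0.0000, 4.0000)
after link 2: o_2 = (-0.8660, 0.5000, 7.0000)

-0.866 0.500 7.000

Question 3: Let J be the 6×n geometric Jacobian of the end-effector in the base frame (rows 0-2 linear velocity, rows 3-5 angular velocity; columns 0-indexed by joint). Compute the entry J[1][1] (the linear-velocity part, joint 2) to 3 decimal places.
-0.866

axis z_1 = (0.0000,0.0000,1.0000); lever o_n−o_1 = (-0.8660,0.5000,3.0000)
cross product → J_v[:, 1] = (-0.5000,-0.8660,0.0000)
J_ω[:, 1] = z_1
entry J[1][1] = -0.8660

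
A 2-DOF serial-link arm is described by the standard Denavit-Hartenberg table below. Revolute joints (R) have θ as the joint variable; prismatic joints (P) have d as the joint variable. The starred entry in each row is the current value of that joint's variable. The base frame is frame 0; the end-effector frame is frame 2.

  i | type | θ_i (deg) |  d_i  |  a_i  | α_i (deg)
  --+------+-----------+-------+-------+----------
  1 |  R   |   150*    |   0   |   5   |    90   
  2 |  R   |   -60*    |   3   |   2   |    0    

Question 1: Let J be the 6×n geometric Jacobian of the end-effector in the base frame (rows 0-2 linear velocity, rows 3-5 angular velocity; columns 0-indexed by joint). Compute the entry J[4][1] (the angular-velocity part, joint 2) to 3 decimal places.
axis z_1 = (0.5000,0.8660,0.0000); lever o_n−o_1 = (0.6340,3.0981,-1.7321)
cross product → J_v[:, 1] = (-1.5000,0.8660,1.0000)
J_ω[:, 1] = z_1
entry J[4][1] = 0.8660

0.866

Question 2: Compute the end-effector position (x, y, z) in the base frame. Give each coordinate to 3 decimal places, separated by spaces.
-3.696 5.598 -1.732

after link 1: o_1 = (-4.3301, 2.5000, 0.0000)
after link 2: o_2 = (-3.6962, 5.5981, -1.7321)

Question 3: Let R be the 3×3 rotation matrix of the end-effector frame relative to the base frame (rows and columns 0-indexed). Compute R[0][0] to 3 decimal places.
-0.433

End-effector x-axis (col 0 of R) = (-0.4330,0.2500,-0.8660)
R[0][0] = -0.4330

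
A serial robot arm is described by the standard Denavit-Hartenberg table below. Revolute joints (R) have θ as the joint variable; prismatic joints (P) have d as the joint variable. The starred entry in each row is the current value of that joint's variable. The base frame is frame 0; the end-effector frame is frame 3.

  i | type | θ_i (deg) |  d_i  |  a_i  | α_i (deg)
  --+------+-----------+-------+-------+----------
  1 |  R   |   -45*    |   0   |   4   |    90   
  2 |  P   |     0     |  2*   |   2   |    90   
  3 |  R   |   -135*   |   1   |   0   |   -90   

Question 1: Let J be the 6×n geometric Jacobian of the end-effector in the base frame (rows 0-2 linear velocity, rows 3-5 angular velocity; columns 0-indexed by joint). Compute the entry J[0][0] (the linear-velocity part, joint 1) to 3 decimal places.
5.657

axis z_0 = ẑ; lever o_n−o_0 = (2.8284,-5.6569,-1.0000)
cross product → J_v[:, 0] = (5.6569,2.8284,-0.0000)
J_ω[:, 0] = z_0
entry J[0][0] = 5.6569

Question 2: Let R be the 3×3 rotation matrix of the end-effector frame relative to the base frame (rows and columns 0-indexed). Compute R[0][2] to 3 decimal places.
End-effector z-axis (col 2 of R) = (1.0000,-0.0000,-0.0000)
R[0][2] = 1.0000

1.000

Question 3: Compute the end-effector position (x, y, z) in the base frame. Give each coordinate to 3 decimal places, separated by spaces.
2.828 -5.657 -1.000

after link 1: o_1 = (2.8284, -2.8284, 0.0000)
after link 2: o_2 = (2.8284, -5.6569, 0.0000)
after link 3: o_3 = (2.8284, -5.6569, -1.0000)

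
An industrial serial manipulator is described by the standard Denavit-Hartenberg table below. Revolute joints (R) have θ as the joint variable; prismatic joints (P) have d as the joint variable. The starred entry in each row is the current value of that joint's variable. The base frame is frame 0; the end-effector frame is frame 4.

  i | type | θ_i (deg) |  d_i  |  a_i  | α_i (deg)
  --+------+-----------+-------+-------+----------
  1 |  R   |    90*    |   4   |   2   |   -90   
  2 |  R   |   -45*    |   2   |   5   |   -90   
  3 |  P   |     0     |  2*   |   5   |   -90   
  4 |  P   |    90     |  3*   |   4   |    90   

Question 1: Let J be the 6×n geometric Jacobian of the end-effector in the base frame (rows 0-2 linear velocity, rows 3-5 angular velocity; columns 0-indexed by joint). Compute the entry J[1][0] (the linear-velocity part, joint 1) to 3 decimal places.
1.000

axis z_0 = ẑ; lever o_n−o_0 = (1.0000,7.6569,12.4853)
cross product → J_v[:, 0] = (-7.6569,1.0000,0.0000)
J_ω[:, 0] = z_0
entry J[1][0] = 1.0000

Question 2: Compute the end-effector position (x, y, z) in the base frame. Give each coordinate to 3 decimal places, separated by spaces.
after link 1: o_1 = (0.0000, 2.0000, 4.0000)
after link 2: o_2 = (-2.0000, 5.5355, 7.5355)
after link 3: o_3 = (-2.0000, 10.4853, 9.6569)
after link 4: o_4 = (1.0000, 7.6569, 12.4853)

1.000 7.657 12.485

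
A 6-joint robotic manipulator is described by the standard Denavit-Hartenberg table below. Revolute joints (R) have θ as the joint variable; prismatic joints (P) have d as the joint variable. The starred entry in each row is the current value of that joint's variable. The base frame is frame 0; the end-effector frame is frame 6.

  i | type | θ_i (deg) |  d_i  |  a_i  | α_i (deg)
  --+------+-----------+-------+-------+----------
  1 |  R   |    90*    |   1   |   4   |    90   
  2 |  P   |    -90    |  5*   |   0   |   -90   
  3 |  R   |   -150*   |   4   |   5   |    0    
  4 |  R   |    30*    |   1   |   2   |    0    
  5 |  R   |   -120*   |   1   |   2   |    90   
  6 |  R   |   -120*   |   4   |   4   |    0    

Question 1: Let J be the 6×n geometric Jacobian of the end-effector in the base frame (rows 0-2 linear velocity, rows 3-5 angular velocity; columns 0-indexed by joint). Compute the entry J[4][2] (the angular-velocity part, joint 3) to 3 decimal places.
axis z_2 = (0.0000,1.0000,0.0000); lever o_n−o_2 = (2.2321,2.5359,1.8660)
cross product → J_v[:, 2] = (1.8660,-0.0000,-2.2321)
J_ω[:, 2] = z_2
entry J[4][2] = 1.0000

1.000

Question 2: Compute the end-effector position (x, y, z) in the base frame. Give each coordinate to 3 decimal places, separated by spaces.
after link 1: o_1 = (0.0000, 4.0000, 1.0000)
after link 2: o_2 = (5.0000, 4.0000, 1.0000)
after link 3: o_3 = (7.5000, 8.0000, 5.3301)
after link 4: o_4 = (9.2321, 9.0000, 6.3301)
after link 5: o_5 = (7.5000, 10.0000, 7.3301)
after link 6: o_6 = (7.2321, 6.5359, 2.8660)

7.232 6.536 2.866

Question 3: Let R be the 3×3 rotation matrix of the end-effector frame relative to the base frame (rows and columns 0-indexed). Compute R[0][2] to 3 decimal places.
End-effector z-axis (col 2 of R) = (-0.5000,0.0000,-0.8660)
R[0][2] = -0.5000

-0.500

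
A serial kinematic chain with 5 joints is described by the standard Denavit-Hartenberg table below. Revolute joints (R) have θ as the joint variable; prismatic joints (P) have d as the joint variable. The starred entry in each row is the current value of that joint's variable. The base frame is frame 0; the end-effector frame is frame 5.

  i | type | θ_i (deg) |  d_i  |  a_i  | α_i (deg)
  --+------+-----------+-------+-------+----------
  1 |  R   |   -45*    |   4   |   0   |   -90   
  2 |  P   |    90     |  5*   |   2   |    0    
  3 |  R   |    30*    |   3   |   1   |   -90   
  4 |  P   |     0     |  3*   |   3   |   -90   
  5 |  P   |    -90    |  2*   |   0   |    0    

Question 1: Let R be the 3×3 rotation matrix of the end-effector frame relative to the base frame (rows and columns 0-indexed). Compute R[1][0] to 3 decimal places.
0.612

End-effector x-axis (col 0 of R) = (-0.6124,0.6124,0.5000)
R[1][0] = 0.6124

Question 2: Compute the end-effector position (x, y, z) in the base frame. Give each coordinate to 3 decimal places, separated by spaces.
after link 1: o_1 = (0.0000, 0.0000, 4.0000)
after link 2: o_2 = (3.5355, 3.5355, 2.0000)
after link 3: o_3 = (5.3033, 6.0104, 1.1340)
after link 4: o_4 = (2.4055, 8.9082, 0.0359)
after link 5: o_5 = (0.9913, 7.4940, 0.0359)

0.991 7.494 0.036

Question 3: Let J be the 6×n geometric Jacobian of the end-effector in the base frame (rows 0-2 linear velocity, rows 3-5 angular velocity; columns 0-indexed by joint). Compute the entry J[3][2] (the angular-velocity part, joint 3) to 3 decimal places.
0.707

axis z_2 = (0.7071,0.7071,0.0000); lever o_n−o_2 = (-2.5442,3.9584,-1.9641)
cross product → J_v[:, 2] = (-1.3888,1.3888,4.5981)
J_ω[:, 2] = z_2
entry J[3][2] = 0.7071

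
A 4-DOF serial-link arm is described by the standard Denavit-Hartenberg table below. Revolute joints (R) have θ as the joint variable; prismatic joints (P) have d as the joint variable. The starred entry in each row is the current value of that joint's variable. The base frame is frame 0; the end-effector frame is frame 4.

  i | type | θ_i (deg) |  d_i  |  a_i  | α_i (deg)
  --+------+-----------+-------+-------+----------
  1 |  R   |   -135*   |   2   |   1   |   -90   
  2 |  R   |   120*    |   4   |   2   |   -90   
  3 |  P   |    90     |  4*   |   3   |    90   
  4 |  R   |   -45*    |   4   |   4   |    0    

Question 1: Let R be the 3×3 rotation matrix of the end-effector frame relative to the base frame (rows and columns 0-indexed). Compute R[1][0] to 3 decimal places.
End-effector x-axis (col 0 of R) = (-0.9330,0.0670,-0.3536)
R[1][0] = 0.0670

0.067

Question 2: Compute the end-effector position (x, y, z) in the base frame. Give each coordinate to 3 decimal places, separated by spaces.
0.839 3.425 -2.610

after link 1: o_1 = (-0.7071, -0.7071, 2.0000)
after link 2: o_2 = (2.8284, -2.8284, 0.2679)
after link 3: o_3 = (3.1566, 1.7424, 2.2679)
after link 4: o_4 = (0.8388, 3.4245, -2.6104)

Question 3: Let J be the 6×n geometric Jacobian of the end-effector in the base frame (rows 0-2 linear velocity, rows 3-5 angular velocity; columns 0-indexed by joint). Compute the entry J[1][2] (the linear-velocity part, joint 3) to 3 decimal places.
prismatic axis z_2 = (0.6124,0.6124,0.5000)
J_v[:, 2] = z_2; J_ω[:, 2] = (0,0,0)
entry J[1][2] = 0.6124

0.612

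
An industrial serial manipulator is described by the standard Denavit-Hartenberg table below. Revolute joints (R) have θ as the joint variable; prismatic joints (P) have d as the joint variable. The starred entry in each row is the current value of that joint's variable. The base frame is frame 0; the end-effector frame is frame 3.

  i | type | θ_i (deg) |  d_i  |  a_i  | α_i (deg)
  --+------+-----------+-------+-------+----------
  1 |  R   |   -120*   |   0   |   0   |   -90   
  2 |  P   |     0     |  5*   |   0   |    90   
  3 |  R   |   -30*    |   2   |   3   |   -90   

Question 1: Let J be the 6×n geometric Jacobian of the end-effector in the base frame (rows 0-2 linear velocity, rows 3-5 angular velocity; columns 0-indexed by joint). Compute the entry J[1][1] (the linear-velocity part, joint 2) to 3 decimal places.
-0.500

prismatic axis z_1 = (0.8660,-0.5000,0.0000)
J_v[:, 1] = z_1; J_ω[:, 1] = (0,0,0)
entry J[1][1] = -0.5000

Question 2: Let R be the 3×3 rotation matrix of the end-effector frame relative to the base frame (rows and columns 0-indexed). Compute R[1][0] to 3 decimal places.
-0.500

End-effector x-axis (col 0 of R) = (-0.8660,-0.5000,0.0000)
R[1][0] = -0.5000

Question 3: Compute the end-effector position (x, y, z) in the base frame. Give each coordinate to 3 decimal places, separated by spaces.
1.732 -4.000 2.000

after link 1: o_1 = (0.0000, 0.0000, 0.0000)
after link 2: o_2 = (4.3301, -2.5000, 0.0000)
after link 3: o_3 = (1.7321, -4.0000, 2.0000)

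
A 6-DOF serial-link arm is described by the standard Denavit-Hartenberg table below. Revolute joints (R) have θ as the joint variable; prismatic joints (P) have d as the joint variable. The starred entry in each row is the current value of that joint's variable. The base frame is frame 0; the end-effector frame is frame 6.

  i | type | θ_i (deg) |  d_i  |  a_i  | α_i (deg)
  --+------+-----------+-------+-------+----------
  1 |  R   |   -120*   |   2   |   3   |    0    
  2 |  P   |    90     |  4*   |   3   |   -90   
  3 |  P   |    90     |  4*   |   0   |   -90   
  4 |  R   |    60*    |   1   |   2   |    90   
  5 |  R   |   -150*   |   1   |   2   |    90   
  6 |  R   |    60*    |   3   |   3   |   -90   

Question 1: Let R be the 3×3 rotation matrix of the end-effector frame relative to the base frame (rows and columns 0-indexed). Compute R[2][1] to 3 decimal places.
-0.250

End-effector y-axis (col 1 of R) = (0.5335,-0.8080,-0.2500)
R[2][1] = -0.2500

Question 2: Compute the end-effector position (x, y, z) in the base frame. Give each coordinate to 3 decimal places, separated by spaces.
3.493 3.746 4.150

after link 1: o_1 = (-1.5000, -2.5981, 2.0000)
after link 2: o_2 = (1.0981, -4.0981, 6.0000)
after link 3: o_3 = (3.0981, -0.6340, 6.0000)
after link 4: o_4 = (1.3660, -1.6340, 5.0000)
after link 5: o_5 = (3.2321, -0.4019, 5.0000)
after link 6: o_6 = (3.4931, 3.7464, 4.1495)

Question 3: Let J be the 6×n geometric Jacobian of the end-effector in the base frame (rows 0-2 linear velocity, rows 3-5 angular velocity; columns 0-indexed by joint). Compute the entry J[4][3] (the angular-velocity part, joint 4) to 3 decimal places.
axis z_3 = (-0.8660,0.5000,-0.0000); lever o_n−o_3 = (0.3950,4.3804,-1.8505)
cross product → J_v[:, 3] = (-0.9252,-1.6026,-3.9910)
J_ω[:, 3] = z_3
entry J[4][3] = 0.5000

0.500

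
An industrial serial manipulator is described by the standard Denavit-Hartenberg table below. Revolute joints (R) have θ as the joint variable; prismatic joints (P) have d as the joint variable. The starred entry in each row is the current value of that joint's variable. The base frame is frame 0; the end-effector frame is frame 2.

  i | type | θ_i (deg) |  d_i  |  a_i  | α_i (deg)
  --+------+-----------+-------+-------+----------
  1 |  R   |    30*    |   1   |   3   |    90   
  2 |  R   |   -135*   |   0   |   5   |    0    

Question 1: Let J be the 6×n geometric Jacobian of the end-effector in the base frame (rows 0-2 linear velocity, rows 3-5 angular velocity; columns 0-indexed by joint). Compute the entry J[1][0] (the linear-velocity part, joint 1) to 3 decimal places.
-0.464

axis z_0 = ẑ; lever o_n−o_0 = (-0.4638,-0.2678,-2.5355)
cross product → J_v[:, 0] = (0.2678,-0.4638,0.0000)
J_ω[:, 0] = z_0
entry J[1][0] = -0.4638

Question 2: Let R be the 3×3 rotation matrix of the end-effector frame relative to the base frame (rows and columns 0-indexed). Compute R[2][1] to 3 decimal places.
-0.707

End-effector y-axis (col 1 of R) = (0.6124,0.3536,-0.7071)
R[2][1] = -0.7071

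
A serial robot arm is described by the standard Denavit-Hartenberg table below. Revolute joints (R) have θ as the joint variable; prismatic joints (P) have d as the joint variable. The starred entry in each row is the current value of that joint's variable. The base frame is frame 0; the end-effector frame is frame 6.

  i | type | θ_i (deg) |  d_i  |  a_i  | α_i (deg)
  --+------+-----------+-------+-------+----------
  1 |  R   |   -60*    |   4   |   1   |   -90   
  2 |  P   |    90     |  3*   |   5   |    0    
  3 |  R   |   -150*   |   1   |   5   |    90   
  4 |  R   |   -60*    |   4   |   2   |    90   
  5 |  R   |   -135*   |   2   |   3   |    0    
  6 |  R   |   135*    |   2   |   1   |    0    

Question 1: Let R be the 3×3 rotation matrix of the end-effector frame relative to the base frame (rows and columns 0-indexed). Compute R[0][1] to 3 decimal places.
-0.433

End-effector y-axis (col 1 of R) = (-0.4330,0.7500,0.5000)
R[0][1] = -0.4330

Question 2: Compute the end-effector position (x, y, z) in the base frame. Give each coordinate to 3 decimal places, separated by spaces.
1.253 0.307 1.650

after link 1: o_1 = (0.5000, -0.8660, 4.0000)
after link 2: o_2 = (3.0981, 0.6340, -1.0000)
after link 3: o_3 = (5.2141, -1.0311, 3.3301)
after link 4: o_4 = (2.2321, 0.6699, 6.1962)
after link 5: o_5 = (3.1774, 0.7067, 2.7169)
after link 6: o_6 = (1.2534, 0.3072, 1.6499)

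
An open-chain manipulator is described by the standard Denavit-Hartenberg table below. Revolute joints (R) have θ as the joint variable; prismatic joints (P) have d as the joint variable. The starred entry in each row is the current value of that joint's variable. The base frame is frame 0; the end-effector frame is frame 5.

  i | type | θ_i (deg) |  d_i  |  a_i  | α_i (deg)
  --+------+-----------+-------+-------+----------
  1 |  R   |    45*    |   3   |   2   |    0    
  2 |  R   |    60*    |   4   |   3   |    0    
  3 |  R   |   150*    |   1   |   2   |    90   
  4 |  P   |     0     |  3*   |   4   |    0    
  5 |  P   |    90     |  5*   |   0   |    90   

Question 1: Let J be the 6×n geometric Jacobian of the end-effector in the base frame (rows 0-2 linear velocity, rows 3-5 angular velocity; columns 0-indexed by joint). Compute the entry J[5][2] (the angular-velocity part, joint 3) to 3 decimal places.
axis z_2 = (0.0000,0.0000,1.0000); lever o_n−o_2 = (-9.2803,-3.7250,1.0000)
cross product → J_v[:, 2] = (3.7250,-9.2803,0.0000)
J_ω[:, 2] = z_2
entry J[5][2] = 1.0000

1.000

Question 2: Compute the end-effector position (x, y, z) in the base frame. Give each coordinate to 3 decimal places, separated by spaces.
-8.643 0.587 8.000

after link 1: o_1 = (1.4142, 1.4142, 3.0000)
after link 2: o_2 = (0.6378, 4.3120, 7.0000)
after link 3: o_3 = (0.1201, 2.3801, 8.0000)
after link 4: o_4 = (-3.8129, -0.7071, 8.0000)
after link 5: o_5 = (-8.6426, 0.5870, 8.0000)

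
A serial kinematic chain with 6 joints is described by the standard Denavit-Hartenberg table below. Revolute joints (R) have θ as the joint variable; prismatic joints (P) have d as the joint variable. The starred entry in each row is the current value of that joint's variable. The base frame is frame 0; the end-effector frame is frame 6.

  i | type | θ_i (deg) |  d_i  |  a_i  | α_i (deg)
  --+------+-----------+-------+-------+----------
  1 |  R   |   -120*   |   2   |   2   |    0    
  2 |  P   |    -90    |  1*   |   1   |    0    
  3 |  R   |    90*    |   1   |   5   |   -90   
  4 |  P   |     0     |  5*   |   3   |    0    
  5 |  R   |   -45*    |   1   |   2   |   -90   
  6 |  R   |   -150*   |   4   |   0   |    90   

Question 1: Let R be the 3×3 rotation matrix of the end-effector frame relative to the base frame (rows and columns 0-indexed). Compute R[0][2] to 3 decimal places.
-0.573

End-effector z-axis (col 2 of R) = (-0.5732,0.7392,-0.3536)
R[0][2] = -0.5732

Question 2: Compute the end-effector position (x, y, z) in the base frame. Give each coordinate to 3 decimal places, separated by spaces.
-2.791 -14.834 2.586

after link 1: o_1 = (-1.0000, -1.7321, 2.0000)
after link 2: o_2 = (-1.8660, -1.2321, 3.0000)
after link 3: o_3 = (-4.3660, -5.5622, 4.0000)
after link 4: o_4 = (-1.5359, -10.6603, 4.0000)
after link 5: o_5 = (-1.3770, -12.3850, 5.4142)
after link 6: o_6 = (-2.7912, -14.8345, 2.5858)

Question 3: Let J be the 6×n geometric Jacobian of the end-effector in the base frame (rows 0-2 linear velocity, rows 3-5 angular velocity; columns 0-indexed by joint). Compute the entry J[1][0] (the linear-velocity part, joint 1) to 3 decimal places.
axis z_0 = ẑ; lever o_n−o_0 = (-2.7912,-14.8345,2.5858)
cross product → J_v[:, 0] = (14.8345,-2.7912,0.0000)
J_ω[:, 0] = z_0
entry J[1][0] = -2.7912

-2.791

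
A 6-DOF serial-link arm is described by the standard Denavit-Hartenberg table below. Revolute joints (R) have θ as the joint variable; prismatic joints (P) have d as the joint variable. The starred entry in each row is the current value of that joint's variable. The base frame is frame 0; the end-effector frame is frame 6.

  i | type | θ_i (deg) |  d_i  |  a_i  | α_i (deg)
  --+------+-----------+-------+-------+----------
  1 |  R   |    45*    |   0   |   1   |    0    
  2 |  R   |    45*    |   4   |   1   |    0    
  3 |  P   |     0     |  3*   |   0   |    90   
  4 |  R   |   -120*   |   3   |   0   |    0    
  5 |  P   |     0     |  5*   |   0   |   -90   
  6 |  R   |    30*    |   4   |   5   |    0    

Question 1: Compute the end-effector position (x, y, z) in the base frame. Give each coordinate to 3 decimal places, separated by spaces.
after link 1: o_1 = (0.7071, 0.7071, 0.0000)
after link 2: o_2 = (0.7071, 1.7071, 4.0000)
after link 3: o_3 = (0.7071, 1.7071, 7.0000)
after link 4: o_4 = (3.7071, 1.7071, 7.0000)
after link 5: o_5 = (8.7071, 1.7071, 7.0000)
after link 6: o_6 = (6.2071, 3.0061, 1.2500)

6.207 3.006 1.250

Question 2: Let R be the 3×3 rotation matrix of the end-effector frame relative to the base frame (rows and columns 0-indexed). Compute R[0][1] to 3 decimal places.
End-effector y-axis (col 1 of R) = (-0.8660,0.2500,0.4330)
R[0][1] = -0.8660

-0.866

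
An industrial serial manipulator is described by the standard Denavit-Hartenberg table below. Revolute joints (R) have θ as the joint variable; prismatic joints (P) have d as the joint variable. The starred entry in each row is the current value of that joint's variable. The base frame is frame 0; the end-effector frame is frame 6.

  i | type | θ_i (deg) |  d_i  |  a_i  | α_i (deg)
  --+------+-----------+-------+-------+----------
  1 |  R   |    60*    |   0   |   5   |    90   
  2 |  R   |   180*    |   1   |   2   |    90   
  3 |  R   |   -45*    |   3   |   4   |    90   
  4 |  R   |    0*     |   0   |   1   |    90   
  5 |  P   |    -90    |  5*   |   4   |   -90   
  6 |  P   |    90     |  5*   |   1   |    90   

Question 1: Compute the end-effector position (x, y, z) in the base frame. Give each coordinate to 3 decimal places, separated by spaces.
after link 1: o_1 = (2.5000, 4.3301, 0.0000)
after link 2: o_2 = (2.3660, 2.0981, 0.0000)
after link 3: o_3 = (-1.4977, 1.0628, 3.0000)
after link 4: o_4 = (-2.4636, 0.8040, 3.0000)
after link 5: o_5 = (-1.4283, -3.0597, -2.0000)
after link 6: o_6 = (-6.2580, -4.3538, -1.0000)

-6.258 -4.354 -1.000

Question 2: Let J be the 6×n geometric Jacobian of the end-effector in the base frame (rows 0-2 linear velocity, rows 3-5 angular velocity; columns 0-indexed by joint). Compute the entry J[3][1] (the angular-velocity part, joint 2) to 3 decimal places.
0.866

axis z_1 = (0.8660,-0.5000,0.0000); lever o_n−o_1 = (-8.7580,-8.6839,-1.0000)
cross product → J_v[:, 1] = (0.5000,0.8660,-11.8995)
J_ω[:, 1] = z_1
entry J[3][1] = 0.8660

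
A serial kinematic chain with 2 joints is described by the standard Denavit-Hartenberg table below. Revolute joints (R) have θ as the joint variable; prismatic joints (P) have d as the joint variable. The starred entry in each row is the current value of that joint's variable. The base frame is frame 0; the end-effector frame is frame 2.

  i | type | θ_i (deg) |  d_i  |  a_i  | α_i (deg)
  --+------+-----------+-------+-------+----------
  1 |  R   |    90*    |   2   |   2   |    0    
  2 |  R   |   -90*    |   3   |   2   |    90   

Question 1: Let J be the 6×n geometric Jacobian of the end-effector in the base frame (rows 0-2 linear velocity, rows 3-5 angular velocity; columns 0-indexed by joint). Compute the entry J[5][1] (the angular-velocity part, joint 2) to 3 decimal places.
axis z_1 = (0.0000,0.0000,1.0000); lever o_n−o_1 = (2.0000,0.0000,3.0000)
cross product → J_v[:, 1] = (0.0000,2.0000,0.0000)
J_ω[:, 1] = z_1
entry J[5][1] = 1.0000

1.000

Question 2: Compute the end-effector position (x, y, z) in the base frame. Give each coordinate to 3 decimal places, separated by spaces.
after link 1: o_1 = (0.0000, 2.0000, 2.0000)
after link 2: o_2 = (2.0000, 2.0000, 5.0000)

2.000 2.000 5.000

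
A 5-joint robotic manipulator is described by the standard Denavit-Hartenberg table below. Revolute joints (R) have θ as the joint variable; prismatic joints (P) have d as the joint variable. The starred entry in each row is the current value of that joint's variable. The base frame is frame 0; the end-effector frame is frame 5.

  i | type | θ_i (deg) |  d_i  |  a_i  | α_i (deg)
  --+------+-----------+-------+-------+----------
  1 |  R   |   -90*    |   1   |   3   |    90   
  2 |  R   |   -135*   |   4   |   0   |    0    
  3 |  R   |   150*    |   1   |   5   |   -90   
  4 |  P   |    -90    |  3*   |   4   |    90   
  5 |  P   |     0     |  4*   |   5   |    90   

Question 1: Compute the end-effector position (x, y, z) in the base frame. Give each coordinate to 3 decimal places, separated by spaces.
after link 1: o_1 = (0.0000, -3.0000, 1.0000)
after link 2: o_2 = (-4.0000, -3.0000, 1.0000)
after link 3: o_3 = (-5.0000, -7.8296, 2.2941)
after link 4: o_4 = (-9.0000, -7.0532, 5.1919)
after link 5: o_5 = (-14.0000, -3.1895, 4.1566)

-14.000 -3.189 4.157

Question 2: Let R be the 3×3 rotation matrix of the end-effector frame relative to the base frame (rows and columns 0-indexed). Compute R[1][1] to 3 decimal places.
End-effector y-axis (col 1 of R) = (-0.0000,0.9659,-0.2588)
R[1][1] = 0.9659

0.966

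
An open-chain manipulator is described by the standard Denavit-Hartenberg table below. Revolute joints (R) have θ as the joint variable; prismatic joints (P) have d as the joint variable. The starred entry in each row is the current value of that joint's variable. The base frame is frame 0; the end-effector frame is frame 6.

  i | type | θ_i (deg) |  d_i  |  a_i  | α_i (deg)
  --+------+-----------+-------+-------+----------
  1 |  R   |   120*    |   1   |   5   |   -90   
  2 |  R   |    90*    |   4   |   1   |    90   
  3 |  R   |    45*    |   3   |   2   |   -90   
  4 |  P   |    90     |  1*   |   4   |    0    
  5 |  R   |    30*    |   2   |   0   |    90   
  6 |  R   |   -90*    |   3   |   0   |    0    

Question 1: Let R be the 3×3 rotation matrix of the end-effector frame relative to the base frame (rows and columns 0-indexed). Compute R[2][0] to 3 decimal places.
End-effector x-axis (col 0 of R) = (0.6124,0.3536,-0.7071)
R[2][0] = -0.7071

-0.707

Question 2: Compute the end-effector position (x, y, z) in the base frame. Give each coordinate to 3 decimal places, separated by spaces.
after link 1: o_1 = (-2.5000, 4.3301, 1.0000)
after link 2: o_2 = (-5.9641, 2.3301, 0.0000)
after link 3: o_3 = (-8.6888, 4.2211, -1.4142)
after link 4: o_4 = (-7.3012, 0.4034, -0.7071)
after link 5: o_5 = (-8.5260, -0.3037, 0.7071)
after link 6: o_6 = (-9.3670, -2.5213, -1.1300)

-9.367 -2.521 -1.130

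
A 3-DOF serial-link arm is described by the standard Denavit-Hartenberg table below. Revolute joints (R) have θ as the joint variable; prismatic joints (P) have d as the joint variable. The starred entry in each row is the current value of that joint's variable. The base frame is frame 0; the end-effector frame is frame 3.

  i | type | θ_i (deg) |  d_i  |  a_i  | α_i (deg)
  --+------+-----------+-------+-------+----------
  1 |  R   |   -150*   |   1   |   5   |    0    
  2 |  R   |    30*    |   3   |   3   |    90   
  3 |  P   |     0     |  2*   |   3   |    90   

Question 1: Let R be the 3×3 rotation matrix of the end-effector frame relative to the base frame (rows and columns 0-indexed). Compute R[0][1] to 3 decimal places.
-0.866

End-effector y-axis (col 1 of R) = (-0.8660,0.5000,0.0000)
R[0][1] = -0.8660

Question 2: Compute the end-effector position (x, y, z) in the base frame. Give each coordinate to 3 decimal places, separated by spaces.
-9.062 -6.696 4.000

after link 1: o_1 = (-4.3301, -2.5000, 1.0000)
after link 2: o_2 = (-5.8301, -5.0981, 4.0000)
after link 3: o_3 = (-9.0622, -6.6962, 4.0000)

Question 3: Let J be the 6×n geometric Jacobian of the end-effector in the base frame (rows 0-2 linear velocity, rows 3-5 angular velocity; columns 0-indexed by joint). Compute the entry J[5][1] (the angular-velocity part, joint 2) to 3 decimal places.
1.000

axis z_1 = (0.0000,0.0000,1.0000); lever o_n−o_1 = (-4.7321,-4.1962,3.0000)
cross product → J_v[:, 1] = (4.1962,-4.7321,0.0000)
J_ω[:, 1] = z_1
entry J[5][1] = 1.0000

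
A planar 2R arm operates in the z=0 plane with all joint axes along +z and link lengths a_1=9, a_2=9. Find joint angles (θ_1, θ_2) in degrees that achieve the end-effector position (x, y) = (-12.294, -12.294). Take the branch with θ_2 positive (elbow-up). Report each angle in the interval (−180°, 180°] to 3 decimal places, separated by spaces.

-150.004 30.008

cos θ_2 = (302.2849−9²−9²)/(2·9·9) = 0.8660; θ_2 = 30.0080° (elbow-up)
β = atan2(-12.2940,-12.2940) = -135.0000°; ψ = atan2(4.5011,16.7936) = 15.0040°
θ_1 = β − ψ = -150.0040°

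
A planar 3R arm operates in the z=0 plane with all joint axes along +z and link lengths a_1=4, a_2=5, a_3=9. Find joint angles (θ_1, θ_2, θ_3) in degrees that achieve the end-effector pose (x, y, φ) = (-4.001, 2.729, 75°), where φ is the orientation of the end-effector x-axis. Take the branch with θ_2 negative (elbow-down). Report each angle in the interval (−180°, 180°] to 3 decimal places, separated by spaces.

wrist centre = target − a_3·(cos φ, sin φ) = (-6.3304, -5.9643)
cos θ_2 = (75.6469−4²−5²)/(2·4·5) = 0.8662; θ_2 = -29.9832° (elbow-down)
β = atan2(-5.9643,-6.3304) = -136.7053°; ψ = atan2(-2.4987,8.3309) = -16.6959°
θ_1 = β − ψ = -120.0094°
θ_3 = φ − θ_1 − θ_2 = -135.0074° (wrapped to (-180°,180°])

-120.009 -29.983 -135.007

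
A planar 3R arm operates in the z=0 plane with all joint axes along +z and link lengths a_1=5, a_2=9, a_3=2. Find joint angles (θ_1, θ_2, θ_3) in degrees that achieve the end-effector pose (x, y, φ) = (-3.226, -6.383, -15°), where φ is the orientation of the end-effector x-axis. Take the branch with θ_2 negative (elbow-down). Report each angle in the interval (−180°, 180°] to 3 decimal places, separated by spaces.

-45.002 -119.996 149.998

wrist centre = target − a_3·(cos φ, sin φ) = (-5.1579, -5.8654)
cos θ_2 = (61.0059−5²−9²)/(2·5·9) = -0.4999; θ_2 = -119.9957° (elbow-down)
β = atan2(-5.8654,-5.1579) = -131.3276°; ψ = atan2(-7.7946,0.5006) = -86.3253°
θ_1 = β − ψ = -45.0022°
θ_3 = φ − θ_1 − θ_2 = 149.9979° (wrapped to (-180°,180°])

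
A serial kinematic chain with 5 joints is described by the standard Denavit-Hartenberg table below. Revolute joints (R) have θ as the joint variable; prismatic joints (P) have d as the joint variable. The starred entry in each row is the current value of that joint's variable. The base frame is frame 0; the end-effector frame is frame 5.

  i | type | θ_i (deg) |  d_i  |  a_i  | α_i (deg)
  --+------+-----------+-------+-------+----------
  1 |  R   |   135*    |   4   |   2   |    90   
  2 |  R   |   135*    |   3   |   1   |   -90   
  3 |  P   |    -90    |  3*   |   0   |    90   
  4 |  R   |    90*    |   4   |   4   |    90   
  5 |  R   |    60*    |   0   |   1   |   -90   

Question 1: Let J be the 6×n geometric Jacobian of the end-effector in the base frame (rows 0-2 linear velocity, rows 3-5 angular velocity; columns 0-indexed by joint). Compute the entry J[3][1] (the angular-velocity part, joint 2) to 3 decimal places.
0.707

axis z_1 = (0.7071,0.7071,0.0000); lever o_n−o_1 = (3.9383,0.3043,-8.0370)
cross product → J_v[:, 1] = (-5.6830,5.6830,-2.5696)
J_ω[:, 1] = z_1
entry J[3][1] = 0.7071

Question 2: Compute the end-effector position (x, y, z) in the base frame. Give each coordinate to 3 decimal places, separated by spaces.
after link 1: o_1 = (-1.4142, 1.4142, 4.0000)
after link 2: o_2 = (1.2071, 3.0355, 4.7071)
after link 3: o_3 = (2.7071, 1.5355, 2.5858)
after link 4: o_4 = (2.7071, 1.5355, -3.0711)
after link 5: o_5 = (2.5241, 1.7185, -4.0370)

2.524 1.719 -4.037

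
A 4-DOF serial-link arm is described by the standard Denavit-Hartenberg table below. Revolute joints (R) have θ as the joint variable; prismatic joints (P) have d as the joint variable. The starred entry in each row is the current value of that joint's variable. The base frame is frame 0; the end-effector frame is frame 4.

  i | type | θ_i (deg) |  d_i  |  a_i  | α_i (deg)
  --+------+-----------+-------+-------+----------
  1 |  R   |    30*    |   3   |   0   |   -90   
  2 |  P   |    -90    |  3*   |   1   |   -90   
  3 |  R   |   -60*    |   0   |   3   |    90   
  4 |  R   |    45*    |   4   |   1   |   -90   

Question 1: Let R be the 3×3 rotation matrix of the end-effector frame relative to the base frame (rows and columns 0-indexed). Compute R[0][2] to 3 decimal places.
End-effector z-axis (col 2 of R) = (0.9186,-0.1768,-0.3536)
R[0][2] = 0.9186

0.919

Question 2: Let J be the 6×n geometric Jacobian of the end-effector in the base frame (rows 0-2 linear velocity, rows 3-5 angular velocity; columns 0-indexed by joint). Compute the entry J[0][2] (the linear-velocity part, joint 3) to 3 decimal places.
-0.805

axis z_2 = (0.8660,0.5000,-0.0000); lever o_n−o_2 = (-1.9929,4.8659,-1.6105)
cross product → J_v[:, 2] = (-0.8053,1.3948,5.2104)
J_ω[:, 2] = z_2
entry J[0][2] = -0.8053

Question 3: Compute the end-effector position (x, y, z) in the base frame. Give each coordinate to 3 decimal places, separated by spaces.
-3.493 7.464 2.389

after link 1: o_1 = (0.0000, 0.0000, 3.0000)
after link 2: o_2 = (-1.5000, 2.5981, 4.0000)
after link 3: o_3 = (-2.7990, 4.8481, 5.5000)
after link 4: o_4 = (-3.4929, 7.4640, 2.3895)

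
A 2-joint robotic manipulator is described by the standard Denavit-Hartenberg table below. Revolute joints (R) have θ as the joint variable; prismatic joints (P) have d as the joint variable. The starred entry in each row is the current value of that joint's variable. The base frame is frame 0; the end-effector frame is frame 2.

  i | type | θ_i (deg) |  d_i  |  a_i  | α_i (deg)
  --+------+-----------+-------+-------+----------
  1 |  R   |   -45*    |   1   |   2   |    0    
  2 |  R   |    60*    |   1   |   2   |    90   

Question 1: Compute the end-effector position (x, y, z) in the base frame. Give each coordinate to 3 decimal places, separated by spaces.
3.346 -0.897 2.000

after link 1: o_1 = (1.4142, -1.4142, 1.0000)
after link 2: o_2 = (3.3461, -0.8966, 2.0000)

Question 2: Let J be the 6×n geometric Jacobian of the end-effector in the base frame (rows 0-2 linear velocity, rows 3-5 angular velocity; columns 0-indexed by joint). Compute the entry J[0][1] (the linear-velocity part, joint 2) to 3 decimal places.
-0.518

axis z_1 = (0.0000,0.0000,1.0000); lever o_n−o_1 = (1.9319,0.5176,1.0000)
cross product → J_v[:, 1] = (-0.5176,1.9319,0.0000)
J_ω[:, 1] = z_1
entry J[0][1] = -0.5176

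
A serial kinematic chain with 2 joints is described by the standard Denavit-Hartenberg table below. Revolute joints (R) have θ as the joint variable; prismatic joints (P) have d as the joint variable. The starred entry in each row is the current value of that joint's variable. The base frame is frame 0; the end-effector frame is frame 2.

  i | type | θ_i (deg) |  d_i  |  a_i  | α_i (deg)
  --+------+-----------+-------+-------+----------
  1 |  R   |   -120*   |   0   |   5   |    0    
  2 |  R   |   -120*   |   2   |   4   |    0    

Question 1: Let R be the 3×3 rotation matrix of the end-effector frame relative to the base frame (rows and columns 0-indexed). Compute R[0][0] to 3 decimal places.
-0.500

End-effector x-axis (col 0 of R) = (-0.5000,0.8660,0.0000)
R[0][0] = -0.5000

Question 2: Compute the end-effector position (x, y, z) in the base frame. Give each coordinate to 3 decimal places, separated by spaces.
-4.500 -0.866 2.000

after link 1: o_1 = (-2.5000, -4.3301, 0.0000)
after link 2: o_2 = (-4.5000, -0.8660, 2.0000)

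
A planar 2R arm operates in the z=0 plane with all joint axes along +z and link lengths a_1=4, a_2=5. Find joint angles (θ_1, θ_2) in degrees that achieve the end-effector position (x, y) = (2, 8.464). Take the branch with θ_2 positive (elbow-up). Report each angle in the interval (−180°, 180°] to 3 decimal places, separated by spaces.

cos θ_2 = (75.6393−4²−5²)/(2·4·5) = 0.8660; θ_2 = 30.0049° (elbow-up)
β = atan2(8.4640,2.0000) = 76.7052°; ψ = atan2(2.5004,8.3299) = 16.7081°
θ_1 = β − ψ = 59.9971°

59.997 30.005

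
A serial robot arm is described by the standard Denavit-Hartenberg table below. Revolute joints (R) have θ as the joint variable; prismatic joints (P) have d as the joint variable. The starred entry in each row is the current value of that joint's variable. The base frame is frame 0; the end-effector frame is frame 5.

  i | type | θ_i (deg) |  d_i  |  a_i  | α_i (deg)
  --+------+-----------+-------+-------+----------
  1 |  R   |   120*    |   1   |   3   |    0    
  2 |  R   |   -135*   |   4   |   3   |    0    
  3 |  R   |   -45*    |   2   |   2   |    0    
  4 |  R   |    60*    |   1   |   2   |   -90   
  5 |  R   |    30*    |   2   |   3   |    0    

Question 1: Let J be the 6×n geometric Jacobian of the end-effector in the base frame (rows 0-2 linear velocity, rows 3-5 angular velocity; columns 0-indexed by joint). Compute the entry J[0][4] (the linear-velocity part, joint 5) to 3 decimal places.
-1.500

axis z_4 = (0.0000,1.0000,0.0000); lever o_n−o_4 = (2.5981,2.0000,-1.5000)
cross product → J_v[:, 4] = (-1.5000,0.0000,-2.5981)
J_ω[:, 4] = z_4
entry J[0][4] = -1.5000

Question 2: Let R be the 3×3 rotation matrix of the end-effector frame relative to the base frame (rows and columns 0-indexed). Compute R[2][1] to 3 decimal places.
-0.866

End-effector y-axis (col 1 of R) = (-0.5000,0.0000,-0.8660)
R[2][1] = -0.8660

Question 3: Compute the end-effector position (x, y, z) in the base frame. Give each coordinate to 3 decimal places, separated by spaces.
after link 1: o_1 = (-1.5000, 2.5981, 1.0000)
after link 2: o_2 = (1.3978, 1.8216, 5.0000)
after link 3: o_3 = (2.3978, 0.0896, 7.0000)
after link 4: o_4 = (4.3978, 0.0896, 8.0000)
after link 5: o_5 = (6.9959, 2.0896, 6.5000)

6.996 2.090 6.500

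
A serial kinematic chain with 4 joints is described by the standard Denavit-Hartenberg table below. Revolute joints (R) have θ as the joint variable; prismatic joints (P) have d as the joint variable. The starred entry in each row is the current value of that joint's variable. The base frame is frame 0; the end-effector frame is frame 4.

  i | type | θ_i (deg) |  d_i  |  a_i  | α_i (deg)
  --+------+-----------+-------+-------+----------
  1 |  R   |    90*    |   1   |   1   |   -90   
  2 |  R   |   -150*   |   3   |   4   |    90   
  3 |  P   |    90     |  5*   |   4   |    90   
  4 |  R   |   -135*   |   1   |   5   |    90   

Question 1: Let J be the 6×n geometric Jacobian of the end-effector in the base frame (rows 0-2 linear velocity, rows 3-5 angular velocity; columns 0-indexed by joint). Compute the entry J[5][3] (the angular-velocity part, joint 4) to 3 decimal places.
axis z_3 = (0.0000,-0.8660,0.5000); lever o_n−o_3 = (3.5355,0.9017,3.5619)
cross product → J_v[:, 3] = (-3.5355,1.7678,3.0619)
J_ω[:, 3] = z_3
entry J[5][3] = 0.5000

0.500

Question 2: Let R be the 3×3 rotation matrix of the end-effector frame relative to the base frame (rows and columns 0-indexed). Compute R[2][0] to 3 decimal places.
End-effector x-axis (col 0 of R) = (0.7071,0.3536,0.6124)
R[2][0] = 0.6124

0.612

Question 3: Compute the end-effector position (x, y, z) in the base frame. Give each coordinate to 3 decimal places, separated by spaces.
-3.464 -4.062 2.232

after link 1: o_1 = (0.0000, 1.0000, 1.0000)
after link 2: o_2 = (-3.0000, -2.4641, 3.0000)
after link 3: o_3 = (-7.0000, -4.9641, -1.3301)
after link 4: o_4 = (-3.4645, -4.0624, 2.2317)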